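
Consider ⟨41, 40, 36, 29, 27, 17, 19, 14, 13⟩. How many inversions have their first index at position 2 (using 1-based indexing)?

7 such elements

The element at index 2 is 40.
Elements after it: 36, 29, 27, 17, 19, 14, 13
Those smaller than 40: 36, 29, 27, 17, 19, 14, 13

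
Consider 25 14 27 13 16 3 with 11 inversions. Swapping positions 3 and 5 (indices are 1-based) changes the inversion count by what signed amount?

-1

Positions 3 and 5 hold 27 and 16; after swapping, the array is [25, 14, 16, 13, 27, 3].
Element-by-element contributions:
25: 4
14: 2
16: 2
13: 1
27: 1
3: 0
Sum: 4 + 2 + 2 + 1 + 1 + 0 = 10
Change: 10 − 11 = -1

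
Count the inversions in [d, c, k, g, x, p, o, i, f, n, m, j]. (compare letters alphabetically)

28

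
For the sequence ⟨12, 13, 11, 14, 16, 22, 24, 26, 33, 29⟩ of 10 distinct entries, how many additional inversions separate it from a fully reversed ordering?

42

Maximum inversions for 10 distinct elements is C(10, 2) = 10·9/2 = 45.
Current inversions — for each element, count later smaller elements:
12: 1
13: 1
11: 0
14: 0
16: 0
22: 0
24: 0
26: 0
33: 1
29: 0
Current total: 1 + 1 + 0 + 0 + 0 + 0 + 0 + 0 + 1 + 0 = 3
Shortfall: 45 − 3 = 42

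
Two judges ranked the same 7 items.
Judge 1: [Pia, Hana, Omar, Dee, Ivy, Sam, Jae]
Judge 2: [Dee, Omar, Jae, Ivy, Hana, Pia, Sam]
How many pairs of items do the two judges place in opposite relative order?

Assign each item its position (1..7) in the first ordering, then rewrite the second ordering as that position sequence:
positions: Pia→1, Hana→2, Omar→3, Dee→4, Ivy→5, Sam→6, Jae→7
second ordering as positions: [4, 3, 7, 5, 2, 1, 6]
Discordant pairs = inversions in this position sequence.
4: 3, 2, 1 → 3
3: 2, 1 → 2
7: 5, 2, 1, 6 → 4
5: 2, 1 → 2
2: 1 → 1
1: 0
6: 0
Total: 3 + 2 + 4 + 2 + 1 + 0 + 0 = 12

12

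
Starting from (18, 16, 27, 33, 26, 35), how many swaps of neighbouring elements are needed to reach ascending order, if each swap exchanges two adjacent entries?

3

Each adjacent swap fixes exactly one inversion, so the minimum swap count equals the number of inversions.
Count inversions — for each element, later elements that are smaller:
18: 16 → 1
16: none → 0
27: 26 → 1
33: 26 → 1
26: none → 0
35: none → 0
Total inversions: 1 + 0 + 1 + 1 + 0 + 0 = 3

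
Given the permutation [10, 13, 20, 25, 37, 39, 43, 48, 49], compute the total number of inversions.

Count, for each position, how many later elements it exceeds:
10 → none → 0
13 → none → 0
20 → none → 0
25 → none → 0
37 → none → 0
39 → none → 0
43 → none → 0
48 → none → 0
49 → none → 0
Sum: 0 + 0 + 0 + 0 + 0 + 0 + 0 + 0 + 0 = 0

0 inversions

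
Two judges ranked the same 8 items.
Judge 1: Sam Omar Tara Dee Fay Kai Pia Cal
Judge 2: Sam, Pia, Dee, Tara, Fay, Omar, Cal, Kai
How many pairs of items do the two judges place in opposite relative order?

Assign each item its position (1..8) in the first ordering, then rewrite the second ordering as that position sequence:
positions: Sam→1, Omar→2, Tara→3, Dee→4, Fay→5, Kai→6, Pia→7, Cal→8
second ordering as positions: [1, 7, 4, 3, 5, 2, 8, 6]
Discordant pairs = inversions in this position sequence.
1: 0
7: 4, 3, 5, 2, 6 → 5
4: 3, 2 → 2
3: 2 → 1
5: 2 → 1
2: 0
8: 6 → 1
6: 0
Total: 0 + 5 + 2 + 1 + 1 + 0 + 1 + 0 = 10

10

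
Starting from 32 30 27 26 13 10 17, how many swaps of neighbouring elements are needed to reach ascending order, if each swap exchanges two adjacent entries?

19 adjacent swaps

Each adjacent swap fixes exactly one inversion, so the minimum swap count equals the number of inversions.
Count inversions — for each element, later elements that are smaller:
32: 30, 27, 26, 13, 10, 17 → 6
30: 27, 26, 13, 10, 17 → 5
27: 26, 13, 10, 17 → 4
26: 13, 10, 17 → 3
13: 10 → 1
10: none → 0
17: none → 0
Total inversions: 6 + 5 + 4 + 3 + 1 + 0 + 0 = 19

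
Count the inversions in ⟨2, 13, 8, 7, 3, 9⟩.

Out-of-order index pairs (1-indexed):
(2,3): 13 > 8
(2,4): 13 > 7
(2,5): 13 > 3
(2,6): 13 > 9
(3,4): 8 > 7
(3,5): 8 > 3
(4,5): 7 > 3
That's 7 pairs.

7 out-of-order pairs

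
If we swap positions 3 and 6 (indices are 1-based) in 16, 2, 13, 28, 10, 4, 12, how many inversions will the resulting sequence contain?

9 inversions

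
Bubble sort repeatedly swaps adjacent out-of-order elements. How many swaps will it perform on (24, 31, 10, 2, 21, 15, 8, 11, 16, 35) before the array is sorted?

Minimum adjacent swaps = number of inversions (each swap of adjacent out-of-order elements removes one inversion and no swap can remove more).
Count inversions — for each element, later elements that are smaller:
24: 10, 2, 21, 15, 8, 11, 16 → 7
31: 10, 2, 21, 15, 8, 11, 16 → 7
10: 2, 8 → 2
2: none → 0
21: 15, 8, 11, 16 → 4
15: 8, 11 → 2
8: none → 0
11: none → 0
16: none → 0
35: none → 0
Total inversions: 7 + 7 + 2 + 0 + 4 + 2 + 0 + 0 + 0 + 0 = 22

22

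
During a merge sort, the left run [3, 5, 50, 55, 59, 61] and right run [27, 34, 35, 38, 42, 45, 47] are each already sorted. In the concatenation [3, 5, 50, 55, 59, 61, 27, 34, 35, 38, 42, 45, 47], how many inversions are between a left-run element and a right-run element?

28 cross-inversions

Count, for every r in R, how many entries of L exceed r:
r = 27: 50, 55, 59, 61 → 4
r = 34: 50, 55, 59, 61 → 4
r = 35: 50, 55, 59, 61 → 4
r = 38: 50, 55, 59, 61 → 4
r = 42: 50, 55, 59, 61 → 4
r = 45: 50, 55, 59, 61 → 4
r = 47: 50, 55, 59, 61 → 4
Cross-inversions: 4 + 4 + 4 + 4 + 4 + 4 + 4 = 28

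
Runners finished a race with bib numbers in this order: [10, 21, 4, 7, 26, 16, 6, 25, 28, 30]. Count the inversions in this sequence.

12

Count, for each position, how many later elements it exceeds:
10: 3
21: 4
4: 0
7: 1
26: 3
16: 1
6: 0
25: 0
28: 0
30: 0
Sum: 3 + 4 + 0 + 1 + 3 + 1 + 0 + 0 + 0 + 0 = 12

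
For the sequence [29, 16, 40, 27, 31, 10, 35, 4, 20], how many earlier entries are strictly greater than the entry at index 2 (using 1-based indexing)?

1

The element at index 2 is 16.
Elements before it: 29
Those larger than 16: 29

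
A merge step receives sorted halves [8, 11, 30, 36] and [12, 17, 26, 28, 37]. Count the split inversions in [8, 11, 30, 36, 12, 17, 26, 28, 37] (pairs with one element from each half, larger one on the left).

Cross-inversions: 8

Count, for every r in R, how many entries of L exceed r:
r = 12: 30, 36 → 2
r = 17: 30, 36 → 2
r = 26: 30, 36 → 2
r = 28: 30, 36 → 2
r = 37: none → 0
Cross-inversions: 2 + 2 + 2 + 2 + 0 = 8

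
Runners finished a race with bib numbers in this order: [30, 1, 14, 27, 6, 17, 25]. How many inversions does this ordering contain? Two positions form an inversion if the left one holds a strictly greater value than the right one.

Inversions: 10

Out-of-order index pairs (0-indexed):
(0,1): 30 > 1
(0,2): 30 > 14
(0,3): 30 > 27
(0,4): 30 > 6
(0,5): 30 > 17
(0,6): 30 > 25
(2,4): 14 > 6
(3,4): 27 > 6
(3,5): 27 > 17
(3,6): 27 > 25
That's 10 pairs.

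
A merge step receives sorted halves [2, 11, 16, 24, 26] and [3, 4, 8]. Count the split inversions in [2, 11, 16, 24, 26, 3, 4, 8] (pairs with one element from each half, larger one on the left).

Cross-inversions: 12

For each element r of the right run, count left-run elements greater than r:
r = 3: 11, 16, 24, 26 → 4
r = 4: 11, 16, 24, 26 → 4
r = 8: 11, 16, 24, 26 → 4
Cross-inversions: 4 + 4 + 4 = 12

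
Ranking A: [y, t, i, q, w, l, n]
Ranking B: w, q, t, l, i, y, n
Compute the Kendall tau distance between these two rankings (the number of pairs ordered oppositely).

Assign each item its position (1..7) in the first ordering, then rewrite the second ordering as that position sequence:
positions: y→1, t→2, i→3, q→4, w→5, l→6, n→7
second ordering as positions: [5, 4, 2, 6, 3, 1, 7]
Discordant pairs = inversions in this position sequence.
5: 4, 2, 3, 1 → 4
4: 2, 3, 1 → 3
2: 1 → 1
6: 3, 1 → 2
3: 1 → 1
1: 0
7: 0
Total: 4 + 3 + 1 + 2 + 1 + 0 + 0 = 11

11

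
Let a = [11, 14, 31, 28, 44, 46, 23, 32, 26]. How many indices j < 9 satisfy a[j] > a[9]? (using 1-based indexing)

5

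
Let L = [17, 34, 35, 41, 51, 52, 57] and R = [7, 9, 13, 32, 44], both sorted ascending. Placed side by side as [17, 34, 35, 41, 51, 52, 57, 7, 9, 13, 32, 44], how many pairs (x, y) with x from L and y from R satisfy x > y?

30

Count, for every r in R, how many entries of L exceed r:
r = 7: 17, 34, 35, 41, 51, 52, 57 → 7
r = 9: 17, 34, 35, 41, 51, 52, 57 → 7
r = 13: 17, 34, 35, 41, 51, 52, 57 → 7
r = 32: 34, 35, 41, 51, 52, 57 → 6
r = 44: 51, 52, 57 → 3
Cross-inversions: 7 + 7 + 7 + 6 + 3 = 30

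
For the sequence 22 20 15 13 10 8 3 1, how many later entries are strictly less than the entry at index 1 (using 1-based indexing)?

The element at index 1 is 22.
Elements after it: 20, 15, 13, 10, 8, 3, 1
Those smaller than 22: 20, 15, 13, 10, 8, 3, 1

7 such elements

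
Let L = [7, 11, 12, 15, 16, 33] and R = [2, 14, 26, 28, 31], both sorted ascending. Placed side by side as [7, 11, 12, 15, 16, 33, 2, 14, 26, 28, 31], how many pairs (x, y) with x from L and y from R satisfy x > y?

12 cross-inversions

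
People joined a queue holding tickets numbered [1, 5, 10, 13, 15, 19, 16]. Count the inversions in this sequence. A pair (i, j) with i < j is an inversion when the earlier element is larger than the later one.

Inversions: 1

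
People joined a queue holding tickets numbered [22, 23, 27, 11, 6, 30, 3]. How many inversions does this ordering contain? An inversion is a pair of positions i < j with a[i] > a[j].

Inversions: 13

For each element, count later entries that are smaller:
22 → 11, 6, 3 → 3
23 → 11, 6, 3 → 3
27 → 11, 6, 3 → 3
11 → 6, 3 → 2
6 → 3 → 1
30 → 3 → 1
3 → none → 0
Sum: 3 + 3 + 3 + 2 + 1 + 1 + 0 = 13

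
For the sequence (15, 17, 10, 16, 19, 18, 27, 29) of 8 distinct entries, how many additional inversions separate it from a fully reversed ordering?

24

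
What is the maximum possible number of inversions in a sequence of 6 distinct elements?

The maximum occurs when the array is in strictly decreasing order: every one of the C(6, 2) pairs is inverted.
C(6, 2) = 6·5/2 = 15

Inversions: 15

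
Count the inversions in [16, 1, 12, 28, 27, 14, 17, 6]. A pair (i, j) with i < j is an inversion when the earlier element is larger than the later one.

Element-by-element contributions:
16: 4
1: 0
12: 1
28: 4
27: 3
14: 1
17: 1
6: 0
Sum: 4 + 0 + 1 + 4 + 3 + 1 + 1 + 0 = 14

14 inversions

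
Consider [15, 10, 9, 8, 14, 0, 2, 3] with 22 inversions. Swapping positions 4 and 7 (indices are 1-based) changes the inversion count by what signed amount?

-1

Positions 4 and 7 hold 8 and 2; after swapping, the array is [15, 10, 9, 2, 14, 0, 8, 3].
For each element, count later entries that are smaller:
15 → 10, 9, 2, 14, 0, 8, 3 → 7
10 → 9, 2, 0, 8, 3 → 5
9 → 2, 0, 8, 3 → 4
2 → 0 → 1
14 → 0, 8, 3 → 3
0 → none → 0
8 → 3 → 1
3 → none → 0
Sum: 7 + 5 + 4 + 1 + 3 + 0 + 1 + 0 = 21
Change: 21 − 22 = -1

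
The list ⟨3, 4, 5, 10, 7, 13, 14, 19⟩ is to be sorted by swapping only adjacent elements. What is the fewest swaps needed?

Each adjacent swap fixes exactly one inversion, so the minimum swap count equals the number of inversions.
Count inversions — for each element, later elements that are smaller:
3: none → 0
4: none → 0
5: none → 0
10: 7 → 1
7: none → 0
13: none → 0
14: none → 0
19: none → 0
Total inversions: 0 + 0 + 0 + 1 + 0 + 0 + 0 + 0 = 1

Swaps: 1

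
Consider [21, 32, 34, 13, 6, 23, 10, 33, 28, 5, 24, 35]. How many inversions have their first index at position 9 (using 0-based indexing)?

0

The element at index 9 is 5.
Elements after it: 24, 35
None of them are smaller than 5.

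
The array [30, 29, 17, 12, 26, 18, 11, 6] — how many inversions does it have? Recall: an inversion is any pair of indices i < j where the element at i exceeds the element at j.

For each element, count later entries that are smaller:
30 → 29, 17, 12, 26, 18, 11, 6 → 7
29 → 17, 12, 26, 18, 11, 6 → 6
17 → 12, 11, 6 → 3
12 → 11, 6 → 2
26 → 18, 11, 6 → 3
18 → 11, 6 → 2
11 → 6 → 1
6 → none → 0
Sum: 7 + 6 + 3 + 2 + 3 + 2 + 1 + 0 = 24

24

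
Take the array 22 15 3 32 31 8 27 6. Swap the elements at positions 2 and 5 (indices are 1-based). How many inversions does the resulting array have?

There are 17 inversions.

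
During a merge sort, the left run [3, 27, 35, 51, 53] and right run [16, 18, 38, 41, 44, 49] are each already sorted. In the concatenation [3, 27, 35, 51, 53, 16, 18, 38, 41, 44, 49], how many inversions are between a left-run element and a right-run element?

Take each right-half value and tally the left-half values above it:
r = 16: 27, 35, 51, 53 → 4
r = 18: 27, 35, 51, 53 → 4
r = 38: 51, 53 → 2
r = 41: 51, 53 → 2
r = 44: 51, 53 → 2
r = 49: 51, 53 → 2
Cross-inversions: 4 + 4 + 2 + 2 + 2 + 2 = 16

16 cross-inversions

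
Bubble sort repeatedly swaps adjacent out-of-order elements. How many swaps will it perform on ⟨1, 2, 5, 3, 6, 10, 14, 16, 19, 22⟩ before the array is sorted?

1

Each adjacent swap fixes exactly one inversion, so the minimum swap count equals the number of inversions.
Count inversions — for each element, later elements that are smaller:
1: none → 0
2: none → 0
5: 3 → 1
3: none → 0
6: none → 0
10: none → 0
14: none → 0
16: none → 0
19: none → 0
22: none → 0
Total inversions: 0 + 0 + 1 + 0 + 0 + 0 + 0 + 0 + 0 + 0 = 1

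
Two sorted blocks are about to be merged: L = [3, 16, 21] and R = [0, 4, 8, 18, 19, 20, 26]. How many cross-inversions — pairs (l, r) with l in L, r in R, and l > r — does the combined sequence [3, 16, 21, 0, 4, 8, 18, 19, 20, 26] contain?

Take each right-half value and tally the left-half values above it:
r = 0: 3, 16, 21 → 3
r = 4: 16, 21 → 2
r = 8: 16, 21 → 2
r = 18: 21 → 1
r = 19: 21 → 1
r = 20: 21 → 1
r = 26: none → 0
Cross-inversions: 3 + 2 + 2 + 1 + 1 + 1 + 0 = 10

Split inversions: 10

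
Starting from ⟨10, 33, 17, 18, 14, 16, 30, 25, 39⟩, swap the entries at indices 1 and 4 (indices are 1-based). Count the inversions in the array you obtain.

14

Positions 1 and 4 hold 10 and 18; after swapping, the array is [18, 33, 17, 10, 14, 16, 30, 25, 39].
Element-by-element contributions:
18: 4
33: 6
17: 3
10: 0
14: 0
16: 0
30: 1
25: 0
39: 0
Sum: 4 + 6 + 3 + 0 + 0 + 0 + 1 + 0 + 0 = 14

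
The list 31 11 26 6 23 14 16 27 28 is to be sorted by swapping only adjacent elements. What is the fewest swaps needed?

Minimum adjacent swaps = number of inversions (each swap of adjacent out-of-order elements removes one inversion and no swap can remove more).
Count inversions — for each element, later elements that are smaller:
31: 11, 26, 6, 23, 14, 16, 27, 28 → 8
11: 6 → 1
26: 6, 23, 14, 16 → 4
6: none → 0
23: 14, 16 → 2
14: none → 0
16: none → 0
27: none → 0
28: none → 0
Total inversions: 8 + 1 + 4 + 0 + 2 + 0 + 0 + 0 + 0 = 15

15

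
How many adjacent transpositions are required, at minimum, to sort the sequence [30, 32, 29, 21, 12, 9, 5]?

20

Minimum adjacent swaps = number of inversions (each swap of adjacent out-of-order elements removes one inversion and no swap can remove more).
Count inversions — for each element, later elements that are smaller:
30: 29, 21, 12, 9, 5 → 5
32: 29, 21, 12, 9, 5 → 5
29: 21, 12, 9, 5 → 4
21: 12, 9, 5 → 3
12: 9, 5 → 2
9: 5 → 1
5: none → 0
Total inversions: 5 + 5 + 4 + 3 + 2 + 1 + 0 = 20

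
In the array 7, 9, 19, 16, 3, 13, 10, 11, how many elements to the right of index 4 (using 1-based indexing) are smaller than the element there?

The element at index 4 is 16.
Elements after it: 3, 13, 10, 11
Those smaller than 16: 3, 13, 10, 11

4 such elements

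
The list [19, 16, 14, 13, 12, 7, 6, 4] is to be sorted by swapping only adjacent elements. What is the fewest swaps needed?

Minimum adjacent swaps = number of inversions (each swap of adjacent out-of-order elements removes one inversion and no swap can remove more).
Count inversions — for each element, later elements that are smaller:
19: 16, 14, 13, 12, 7, 6, 4 → 7
16: 14, 13, 12, 7, 6, 4 → 6
14: 13, 12, 7, 6, 4 → 5
13: 12, 7, 6, 4 → 4
12: 7, 6, 4 → 3
7: 6, 4 → 2
6: 4 → 1
4: none → 0
Total inversions: 7 + 6 + 5 + 4 + 3 + 2 + 1 + 0 = 28

28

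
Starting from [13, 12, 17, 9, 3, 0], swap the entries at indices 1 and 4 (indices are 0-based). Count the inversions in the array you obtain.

10

Positions 1 and 4 hold 12 and 3; after swapping, the array is [13, 3, 17, 9, 12, 0].
Sweep left to right; for each value list the smaller values that follow it:
13 → 3, 9, 12, 0 → 4
3 → 0 → 1
17 → 9, 12, 0 → 3
9 → 0 → 1
12 → 0 → 1
0 → none → 0
Sum: 4 + 1 + 3 + 1 + 1 + 0 = 10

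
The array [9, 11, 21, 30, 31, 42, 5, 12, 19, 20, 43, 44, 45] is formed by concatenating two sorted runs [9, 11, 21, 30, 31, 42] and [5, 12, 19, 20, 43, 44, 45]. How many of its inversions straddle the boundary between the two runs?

18

Take each right-half value and tally the left-half values above it:
r = 5: 9, 11, 21, 30, 31, 42 → 6
r = 12: 21, 30, 31, 42 → 4
r = 19: 21, 30, 31, 42 → 4
r = 20: 21, 30, 31, 42 → 4
r = 43: none → 0
r = 44: none → 0
r = 45: none → 0
Cross-inversions: 6 + 4 + 4 + 4 + 0 + 0 + 0 = 18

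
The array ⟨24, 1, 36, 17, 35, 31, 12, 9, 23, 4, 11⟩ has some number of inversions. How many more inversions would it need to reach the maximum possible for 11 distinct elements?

Maximum inversions for 11 distinct elements is C(11, 2) = 11·10/2 = 55.
Current inversions — for each element, count later smaller elements:
24: 7
1: 0
36: 8
17: 4
35: 6
31: 5
12: 3
9: 1
23: 2
4: 0
11: 0
Current total: 7 + 0 + 8 + 4 + 6 + 5 + 3 + 1 + 2 + 0 + 0 = 36
Shortfall: 55 − 36 = 19

19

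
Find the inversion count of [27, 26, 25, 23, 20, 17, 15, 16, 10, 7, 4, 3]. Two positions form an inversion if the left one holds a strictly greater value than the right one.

65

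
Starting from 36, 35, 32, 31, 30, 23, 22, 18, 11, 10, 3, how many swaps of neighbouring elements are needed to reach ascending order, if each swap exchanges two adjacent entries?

Adjacent swaps: 55

Each adjacent swap fixes exactly one inversion, so the minimum swap count equals the number of inversions.
Count inversions — for each element, later elements that are smaller:
36: 35, 32, 31, 30, 23, 22, 18, 11, 10, 3 → 10
35: 32, 31, 30, 23, 22, 18, 11, 10, 3 → 9
32: 31, 30, 23, 22, 18, 11, 10, 3 → 8
31: 30, 23, 22, 18, 11, 10, 3 → 7
30: 23, 22, 18, 11, 10, 3 → 6
23: 22, 18, 11, 10, 3 → 5
22: 18, 11, 10, 3 → 4
18: 11, 10, 3 → 3
11: 10, 3 → 2
10: 3 → 1
3: none → 0
Total inversions: 10 + 9 + 8 + 7 + 6 + 5 + 4 + 3 + 2 + 1 + 0 = 55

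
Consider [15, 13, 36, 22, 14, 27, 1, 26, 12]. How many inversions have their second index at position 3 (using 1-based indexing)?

0 such elements

The element at index 3 is 36.
Elements before it: 15, 13
None of them are larger than 36.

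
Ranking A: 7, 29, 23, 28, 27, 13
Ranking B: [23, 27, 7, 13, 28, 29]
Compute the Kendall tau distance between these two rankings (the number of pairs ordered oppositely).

Assign each item its position (1..6) in the first ordering, then rewrite the second ordering as that position sequence:
positions: 7→1, 29→2, 23→3, 28→4, 27→5, 13→6
second ordering as positions: [3, 5, 1, 6, 4, 2]
Discordant pairs = inversions in this position sequence.
3: 1, 2 → 2
5: 1, 4, 2 → 3
1: 0
6: 4, 2 → 2
4: 2 → 1
2: 0
Total: 2 + 3 + 0 + 2 + 1 + 0 = 8

There are 8 discordant pairs.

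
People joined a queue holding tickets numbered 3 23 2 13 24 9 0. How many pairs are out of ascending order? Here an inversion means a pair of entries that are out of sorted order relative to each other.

12 inversions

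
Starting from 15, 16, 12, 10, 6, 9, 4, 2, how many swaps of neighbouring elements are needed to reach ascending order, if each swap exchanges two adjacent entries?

26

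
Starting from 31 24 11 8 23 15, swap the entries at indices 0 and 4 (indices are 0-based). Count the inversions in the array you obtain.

Positions 0 and 4 hold 31 and 23; after swapping, the array is [23, 24, 11, 8, 31, 15].
Count, for each position, how many later elements it exceeds:
23: 3
24: 3
11: 1
8: 0
31: 1
15: 0
Sum: 3 + 3 + 1 + 0 + 1 + 0 = 8

There are 8 inversions.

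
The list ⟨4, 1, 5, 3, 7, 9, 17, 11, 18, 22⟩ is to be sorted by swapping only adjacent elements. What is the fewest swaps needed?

4 swaps

Each adjacent swap fixes exactly one inversion, so the minimum swap count equals the number of inversions.
Count inversions — for each element, later elements that are smaller:
4: 1, 3 → 2
1: none → 0
5: 3 → 1
3: none → 0
7: none → 0
9: none → 0
17: 11 → 1
11: none → 0
18: none → 0
22: none → 0
Total inversions: 2 + 0 + 1 + 0 + 0 + 0 + 1 + 0 + 0 + 0 = 4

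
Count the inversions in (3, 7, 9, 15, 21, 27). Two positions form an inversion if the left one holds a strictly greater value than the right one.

Inversion pairs (indices are 0-based):
(none)
That's 0 pairs.

0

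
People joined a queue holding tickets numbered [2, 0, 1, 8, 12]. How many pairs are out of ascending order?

Count, for each position, how many later elements it exceeds:
2 → 0, 1 → 2
0 → none → 0
1 → none → 0
8 → none → 0
12 → none → 0
Sum: 2 + 0 + 0 + 0 + 0 = 2

2 out-of-order pairs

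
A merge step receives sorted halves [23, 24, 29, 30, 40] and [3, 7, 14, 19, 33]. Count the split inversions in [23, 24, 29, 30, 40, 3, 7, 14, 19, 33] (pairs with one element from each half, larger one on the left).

For each element r of the right run, count left-run elements greater than r:
r = 3: 23, 24, 29, 30, 40 → 5
r = 7: 23, 24, 29, 30, 40 → 5
r = 14: 23, 24, 29, 30, 40 → 5
r = 19: 23, 24, 29, 30, 40 → 5
r = 33: 40 → 1
Cross-inversions: 5 + 5 + 5 + 5 + 1 = 21

21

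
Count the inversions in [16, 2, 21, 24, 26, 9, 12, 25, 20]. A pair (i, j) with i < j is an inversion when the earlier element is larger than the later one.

14 inversions

Sweep left to right; for each value list the smaller values that follow it:
16 → 2, 9, 12 → 3
2 → none → 0
21 → 9, 12, 20 → 3
24 → 9, 12, 20 → 3
26 → 9, 12, 25, 20 → 4
9 → none → 0
12 → none → 0
25 → 20 → 1
20 → none → 0
Sum: 3 + 0 + 3 + 3 + 4 + 0 + 0 + 1 + 0 = 14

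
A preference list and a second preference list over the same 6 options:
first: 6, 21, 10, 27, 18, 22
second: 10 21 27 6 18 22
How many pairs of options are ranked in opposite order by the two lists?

Pairs: 4

Assign each item its position (1..6) in the first ordering, then rewrite the second ordering as that position sequence:
positions: 6→1, 21→2, 10→3, 27→4, 18→5, 22→6
second ordering as positions: [3, 2, 4, 1, 5, 6]
Discordant pairs = inversions in this position sequence.
3: 2, 1 → 2
2: 1 → 1
4: 1 → 1
1: 0
5: 0
6: 0
Total: 2 + 1 + 1 + 0 + 0 + 0 = 4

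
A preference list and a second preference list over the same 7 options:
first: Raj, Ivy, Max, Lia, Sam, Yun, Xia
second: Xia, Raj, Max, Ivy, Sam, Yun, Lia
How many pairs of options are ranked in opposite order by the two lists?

Assign each item its position (1..7) in the first ordering, then rewrite the second ordering as that position sequence:
positions: Raj→1, Ivy→2, Max→3, Lia→4, Sam→5, Yun→6, Xia→7
second ordering as positions: [7, 1, 3, 2, 5, 6, 4]
Discordant pairs = inversions in this position sequence.
7: 1, 3, 2, 5, 6, 4 → 6
1: 0
3: 2 → 1
2: 0
5: 4 → 1
6: 4 → 1
4: 0
Total: 6 + 0 + 1 + 0 + 1 + 1 + 0 = 9

Pairs: 9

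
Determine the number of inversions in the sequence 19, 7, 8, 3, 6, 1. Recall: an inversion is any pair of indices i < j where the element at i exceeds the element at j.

Element-by-element contributions:
19: 5
7: 3
8: 3
3: 1
6: 1
1: 0
Sum: 5 + 3 + 3 + 1 + 1 + 0 = 13

13 inversions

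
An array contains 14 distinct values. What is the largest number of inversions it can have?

The maximum occurs when the array is in strictly decreasing order: every one of the C(14, 2) pairs is inverted.
C(14, 2) = 14·13/2 = 91

Inversions: 91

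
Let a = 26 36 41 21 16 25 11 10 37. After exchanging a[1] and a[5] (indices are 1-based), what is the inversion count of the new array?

Positions 1 and 5 hold 26 and 16; after swapping, the array is [16, 36, 41, 21, 26, 25, 11, 10, 37].
Element-by-element contributions:
16: 2
36: 5
41: 6
21: 2
26: 3
25: 2
11: 1
10: 0
37: 0
Sum: 2 + 5 + 6 + 2 + 3 + 2 + 1 + 0 + 0 = 21

21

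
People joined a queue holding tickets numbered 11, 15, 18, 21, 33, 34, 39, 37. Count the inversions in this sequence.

Inversions: 1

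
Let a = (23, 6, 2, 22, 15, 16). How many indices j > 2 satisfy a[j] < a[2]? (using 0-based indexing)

0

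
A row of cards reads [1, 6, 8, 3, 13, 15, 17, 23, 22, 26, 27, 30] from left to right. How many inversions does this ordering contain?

3 inversions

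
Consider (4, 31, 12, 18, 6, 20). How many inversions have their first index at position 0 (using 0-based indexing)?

0

The element at index 0 is 4.
Elements after it: 31, 12, 18, 6, 20
None of them are smaller than 4.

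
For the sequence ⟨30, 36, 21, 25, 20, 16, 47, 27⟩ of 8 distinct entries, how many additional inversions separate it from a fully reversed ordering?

12

Maximum inversions for 8 distinct elements is C(8, 2) = 8·7/2 = 28.
Current inversions — for each element, count later smaller elements:
30: 5
36: 5
21: 2
25: 2
20: 1
16: 0
47: 1
27: 0
Current total: 5 + 5 + 2 + 2 + 1 + 0 + 1 + 0 = 16
Shortfall: 28 − 16 = 12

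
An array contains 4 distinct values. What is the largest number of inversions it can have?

Inversions: 6

The maximum occurs when the array is in strictly decreasing order: every one of the C(4, 2) pairs is inverted.
C(4, 2) = 4·3/2 = 6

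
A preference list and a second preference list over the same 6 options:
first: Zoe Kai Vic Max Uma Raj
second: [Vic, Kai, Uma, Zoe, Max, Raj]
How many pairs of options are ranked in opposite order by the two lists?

There are 5 pairs.

Assign each item its position (1..6) in the first ordering, then rewrite the second ordering as that position sequence:
positions: Zoe→1, Kai→2, Vic→3, Max→4, Uma→5, Raj→6
second ordering as positions: [3, 2, 5, 1, 4, 6]
Discordant pairs = inversions in this position sequence.
3: 2, 1 → 2
2: 1 → 1
5: 1, 4 → 2
1: 0
4: 0
6: 0
Total: 2 + 1 + 2 + 0 + 0 + 0 = 5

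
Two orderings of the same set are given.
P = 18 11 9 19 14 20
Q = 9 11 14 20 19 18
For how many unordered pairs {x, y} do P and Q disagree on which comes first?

8 disagreeing pairs

Assign each item its position (1..6) in the first ordering, then rewrite the second ordering as that position sequence:
positions: 18→1, 11→2, 9→3, 19→4, 14→5, 20→6
second ordering as positions: [3, 2, 5, 6, 4, 1]
Discordant pairs = inversions in this position sequence.
3: 2, 1 → 2
2: 1 → 1
5: 4, 1 → 2
6: 4, 1 → 2
4: 1 → 1
1: 0
Total: 2 + 1 + 2 + 2 + 1 + 0 = 8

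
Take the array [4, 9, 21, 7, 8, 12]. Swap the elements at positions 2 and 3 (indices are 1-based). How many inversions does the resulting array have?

Positions 2 and 3 hold 9 and 21; after swapping, the array is [4, 21, 9, 7, 8, 12].
Sweep left to right; for each value list the smaller values that follow it:
4: 0
21: 4
9: 2
7: 0
8: 0
12: 0
Sum: 0 + 4 + 2 + 0 + 0 + 0 = 6

6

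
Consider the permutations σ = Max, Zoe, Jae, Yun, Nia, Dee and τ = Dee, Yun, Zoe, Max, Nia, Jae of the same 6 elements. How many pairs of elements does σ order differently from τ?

10

Assign each item its position (1..6) in the first ordering, then rewrite the second ordering as that position sequence:
positions: Max→1, Zoe→2, Jae→3, Yun→4, Nia→5, Dee→6
second ordering as positions: [6, 4, 2, 1, 5, 3]
Discordant pairs = inversions in this position sequence.
6: 4, 2, 1, 5, 3 → 5
4: 2, 1, 3 → 3
2: 1 → 1
1: 0
5: 3 → 1
3: 0
Total: 5 + 3 + 1 + 0 + 1 + 0 = 10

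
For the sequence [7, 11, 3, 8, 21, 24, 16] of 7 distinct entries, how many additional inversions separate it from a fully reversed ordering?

Maximum inversions for 7 distinct elements is C(7, 2) = 7·6/2 = 21.
Current inversions — for each element, count later smaller elements:
7: 1
11: 2
3: 0
8: 0
21: 1
24: 1
16: 0
Current total: 1 + 2 + 0 + 0 + 1 + 1 + 0 = 5
Shortfall: 21 − 5 = 16

16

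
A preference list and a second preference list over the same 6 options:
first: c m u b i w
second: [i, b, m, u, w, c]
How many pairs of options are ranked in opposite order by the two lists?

10

Assign each item its position (1..6) in the first ordering, then rewrite the second ordering as that position sequence:
positions: c→1, m→2, u→3, b→4, i→5, w→6
second ordering as positions: [5, 4, 2, 3, 6, 1]
Discordant pairs = inversions in this position sequence.
5: 4, 2, 3, 1 → 4
4: 2, 3, 1 → 3
2: 1 → 1
3: 1 → 1
6: 1 → 1
1: 0
Total: 4 + 3 + 1 + 1 + 1 + 0 = 10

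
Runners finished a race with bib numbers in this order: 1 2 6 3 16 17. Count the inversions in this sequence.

1

Element-by-element contributions:
1 → none → 0
2 → none → 0
6 → 3 → 1
3 → none → 0
16 → none → 0
17 → none → 0
Sum: 0 + 0 + 1 + 0 + 0 + 0 = 1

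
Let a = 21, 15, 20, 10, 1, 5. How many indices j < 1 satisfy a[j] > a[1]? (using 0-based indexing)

The element at index 1 is 15.
Elements before it: 21
Those larger than 15: 21

1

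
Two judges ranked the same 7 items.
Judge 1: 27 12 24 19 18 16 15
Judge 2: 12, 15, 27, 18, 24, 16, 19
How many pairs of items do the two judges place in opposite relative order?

Assign each item its position (1..7) in the first ordering, then rewrite the second ordering as that position sequence:
positions: 27→1, 12→2, 24→3, 19→4, 18→5, 16→6, 15→7
second ordering as positions: [2, 7, 1, 5, 3, 6, 4]
Discordant pairs = inversions in this position sequence.
2: 1 → 1
7: 1, 5, 3, 6, 4 → 5
1: 0
5: 3, 4 → 2
3: 0
6: 4 → 1
4: 0
Total: 1 + 5 + 0 + 2 + 0 + 1 + 0 = 9

9 discordant pairs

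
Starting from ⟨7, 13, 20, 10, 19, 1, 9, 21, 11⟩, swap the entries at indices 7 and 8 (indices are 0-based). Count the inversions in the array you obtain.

Positions 7 and 8 hold 21 and 11; after swapping, the array is [7, 13, 20, 10, 19, 1, 9, 11, 21].
Element-by-element contributions:
7 → 1 → 1
13 → 10, 1, 9, 11 → 4
20 → 10, 19, 1, 9, 11 → 5
10 → 1, 9 → 2
19 → 1, 9, 11 → 3
1 → none → 0
9 → none → 0
11 → none → 0
21 → none → 0
Sum: 1 + 4 + 5 + 2 + 3 + 0 + 0 + 0 + 0 = 15

15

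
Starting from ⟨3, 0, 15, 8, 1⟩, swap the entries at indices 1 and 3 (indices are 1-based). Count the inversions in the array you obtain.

There are 6 inversions.

Positions 1 and 3 hold 3 and 15; after swapping, the array is [15, 0, 3, 8, 1].
Sweep left to right; for each value list the smaller values that follow it:
15: 4
0: 0
3: 1
8: 1
1: 0
Sum: 4 + 0 + 1 + 1 + 0 = 6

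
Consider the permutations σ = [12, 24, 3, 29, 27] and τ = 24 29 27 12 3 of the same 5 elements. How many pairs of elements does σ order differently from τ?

Assign each item its position (1..5) in the first ordering, then rewrite the second ordering as that position sequence:
positions: 12→1, 24→2, 3→3, 29→4, 27→5
second ordering as positions: [2, 4, 5, 1, 3]
Discordant pairs = inversions in this position sequence.
2: 1 → 1
4: 1, 3 → 2
5: 1, 3 → 2
1: 0
3: 0
Total: 1 + 2 + 2 + 0 + 0 = 5

5 discordant pairs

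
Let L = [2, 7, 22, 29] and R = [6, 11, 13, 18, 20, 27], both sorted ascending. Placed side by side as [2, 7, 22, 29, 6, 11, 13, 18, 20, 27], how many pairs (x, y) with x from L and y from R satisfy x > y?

Count, for every r in R, how many entries of L exceed r:
r = 6: 7, 22, 29 → 3
r = 11: 22, 29 → 2
r = 13: 22, 29 → 2
r = 18: 22, 29 → 2
r = 20: 22, 29 → 2
r = 27: 29 → 1
Cross-inversions: 3 + 2 + 2 + 2 + 2 + 1 = 12

12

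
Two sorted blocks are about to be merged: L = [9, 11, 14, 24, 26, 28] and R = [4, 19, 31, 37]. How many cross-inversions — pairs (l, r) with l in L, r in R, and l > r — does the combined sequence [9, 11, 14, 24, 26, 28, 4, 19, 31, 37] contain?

For each element r of the right run, count left-run elements greater than r:
r = 4: 9, 11, 14, 24, 26, 28 → 6
r = 19: 24, 26, 28 → 3
r = 31: none → 0
r = 37: none → 0
Cross-inversions: 6 + 3 + 0 + 0 = 9

9 cross-inversions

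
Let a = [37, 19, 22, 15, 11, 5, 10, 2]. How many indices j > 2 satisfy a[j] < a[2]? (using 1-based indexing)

5

The element at index 2 is 19.
Elements after it: 22, 15, 11, 5, 10, 2
Those smaller than 19: 15, 11, 5, 10, 2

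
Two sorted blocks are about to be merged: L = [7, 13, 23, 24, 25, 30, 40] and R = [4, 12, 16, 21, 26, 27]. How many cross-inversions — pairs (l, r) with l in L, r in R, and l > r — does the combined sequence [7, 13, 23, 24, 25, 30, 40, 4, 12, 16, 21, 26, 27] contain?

Cross-inversions: 27

Take each right-half value and tally the left-half values above it:
r = 4: 7, 13, 23, 24, 25, 30, 40 → 7
r = 12: 13, 23, 24, 25, 30, 40 → 6
r = 16: 23, 24, 25, 30, 40 → 5
r = 21: 23, 24, 25, 30, 40 → 5
r = 26: 30, 40 → 2
r = 27: 30, 40 → 2
Cross-inversions: 7 + 6 + 5 + 5 + 2 + 2 = 27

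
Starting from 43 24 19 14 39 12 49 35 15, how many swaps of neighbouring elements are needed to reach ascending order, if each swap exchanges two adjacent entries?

Each adjacent swap fixes exactly one inversion, so the minimum swap count equals the number of inversions.
Count inversions — for each element, later elements that are smaller:
43: 24, 19, 14, 39, 12, 35, 15 → 7
24: 19, 14, 12, 15 → 4
19: 14, 12, 15 → 3
14: 12 → 1
39: 12, 35, 15 → 3
12: none → 0
49: 35, 15 → 2
35: 15 → 1
15: none → 0
Total inversions: 7 + 4 + 3 + 1 + 3 + 0 + 2 + 1 + 0 = 21

21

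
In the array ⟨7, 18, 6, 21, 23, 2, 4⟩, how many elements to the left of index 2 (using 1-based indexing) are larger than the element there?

The element at index 2 is 18.
Elements before it: 7
None of them are larger than 18.

0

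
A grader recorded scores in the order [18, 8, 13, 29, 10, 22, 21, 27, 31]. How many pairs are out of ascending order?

For each element, count later entries that are smaller:
18 → 8, 13, 10 → 3
8 → none → 0
13 → 10 → 1
29 → 10, 22, 21, 27 → 4
10 → none → 0
22 → 21 → 1
21 → none → 0
27 → none → 0
31 → none → 0
Sum: 3 + 0 + 1 + 4 + 0 + 1 + 0 + 0 + 0 = 9

9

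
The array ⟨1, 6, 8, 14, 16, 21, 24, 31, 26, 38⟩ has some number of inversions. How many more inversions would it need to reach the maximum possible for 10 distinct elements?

44 inversions short

Maximum inversions for 10 distinct elements is C(10, 2) = 10·9/2 = 45.
Current inversions — for each element, count later smaller elements:
1: 0
6: 0
8: 0
14: 0
16: 0
21: 0
24: 0
31: 1
26: 0
38: 0
Current total: 0 + 0 + 0 + 0 + 0 + 0 + 0 + 1 + 0 + 0 = 1
Shortfall: 45 − 1 = 44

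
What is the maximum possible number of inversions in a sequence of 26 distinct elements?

325 inversions

A reversed (strictly descending) arrangement makes every pair an inversion, giving C(26, 2) inversions.
C(26, 2) = 26·25/2 = 325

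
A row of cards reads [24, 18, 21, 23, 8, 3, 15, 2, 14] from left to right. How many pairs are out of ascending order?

Inversions: 28

Count, for each position, how many later elements it exceeds:
24 → 18, 21, 23, 8, 3, 15, 2, 14 → 8
18 → 8, 3, 15, 2, 14 → 5
21 → 8, 3, 15, 2, 14 → 5
23 → 8, 3, 15, 2, 14 → 5
8 → 3, 2 → 2
3 → 2 → 1
15 → 2, 14 → 2
2 → none → 0
14 → none → 0
Sum: 8 + 5 + 5 + 5 + 2 + 1 + 2 + 0 + 0 = 28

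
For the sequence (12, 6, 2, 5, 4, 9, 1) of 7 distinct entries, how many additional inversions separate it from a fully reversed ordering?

Maximum inversions for 7 distinct elements is C(7, 2) = 7·6/2 = 21.
Current inversions — for each element, count later smaller elements:
12: 6
6: 4
2: 1
5: 2
4: 1
9: 1
1: 0
Current total: 6 + 4 + 1 + 2 + 1 + 1 + 0 = 15
Shortfall: 21 − 15 = 6

6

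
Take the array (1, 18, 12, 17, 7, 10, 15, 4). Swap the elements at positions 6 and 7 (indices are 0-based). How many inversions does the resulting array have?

15

Positions 6 and 7 hold 15 and 4; after swapping, the array is [1, 18, 12, 17, 7, 10, 4, 15].
Element-by-element contributions:
1: 0
18: 6
12: 3
17: 4
7: 1
10: 1
4: 0
15: 0
Sum: 0 + 6 + 3 + 4 + 1 + 1 + 0 + 0 = 15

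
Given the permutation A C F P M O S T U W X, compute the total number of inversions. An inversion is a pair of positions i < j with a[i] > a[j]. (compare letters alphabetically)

Sweep left to right; for each value list the smaller values that follow it:
A → none → 0
C → none → 0
F → none → 0
P → M, O → 2
M → none → 0
O → none → 0
S → none → 0
T → none → 0
U → none → 0
W → none → 0
X → none → 0
Sum: 0 + 0 + 0 + 2 + 0 + 0 + 0 + 0 + 0 + 0 + 0 = 2

2 inversions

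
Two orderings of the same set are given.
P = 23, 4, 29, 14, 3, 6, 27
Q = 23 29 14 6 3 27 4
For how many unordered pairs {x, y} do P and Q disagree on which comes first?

6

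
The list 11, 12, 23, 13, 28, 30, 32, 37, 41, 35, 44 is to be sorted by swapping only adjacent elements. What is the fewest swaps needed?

Minimum adjacent swaps = number of inversions (each swap of adjacent out-of-order elements removes one inversion and no swap can remove more).
Count inversions — for each element, later elements that are smaller:
11: none → 0
12: none → 0
23: 13 → 1
13: none → 0
28: none → 0
30: none → 0
32: none → 0
37: 35 → 1
41: 35 → 1
35: none → 0
44: none → 0
Total inversions: 0 + 0 + 1 + 0 + 0 + 0 + 0 + 1 + 1 + 0 + 0 = 3

3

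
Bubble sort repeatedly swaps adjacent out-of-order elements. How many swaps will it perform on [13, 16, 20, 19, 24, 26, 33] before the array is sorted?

Minimum adjacent swaps = number of inversions (each swap of adjacent out-of-order elements removes one inversion and no swap can remove more).
Count inversions — for each element, later elements that are smaller:
13: none → 0
16: none → 0
20: 19 → 1
19: none → 0
24: none → 0
26: none → 0
33: none → 0
Total inversions: 0 + 0 + 1 + 0 + 0 + 0 + 0 = 1

There is 1 swap.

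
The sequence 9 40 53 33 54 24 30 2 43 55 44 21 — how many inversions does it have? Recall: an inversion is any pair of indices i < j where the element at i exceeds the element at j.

Element-by-element contributions:
9 → 2 → 1
40 → 33, 24, 30, 2, 21 → 5
53 → 33, 24, 30, 2, 43, 44, 21 → 7
33 → 24, 30, 2, 21 → 4
54 → 24, 30, 2, 43, 44, 21 → 6
24 → 2, 21 → 2
30 → 2, 21 → 2
2 → none → 0
43 → 21 → 1
55 → 44, 21 → 2
44 → 21 → 1
21 → none → 0
Sum: 1 + 5 + 7 + 4 + 6 + 2 + 2 + 0 + 1 + 2 + 1 + 0 = 31

31 out-of-order pairs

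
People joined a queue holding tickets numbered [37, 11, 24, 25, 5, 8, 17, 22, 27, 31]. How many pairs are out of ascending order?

Count, for each position, how many later elements it exceeds:
37: 9
11: 2
24: 4
25: 4
5: 0
8: 0
17: 0
22: 0
27: 0
31: 0
Sum: 9 + 2 + 4 + 4 + 0 + 0 + 0 + 0 + 0 + 0 = 19

19 inversions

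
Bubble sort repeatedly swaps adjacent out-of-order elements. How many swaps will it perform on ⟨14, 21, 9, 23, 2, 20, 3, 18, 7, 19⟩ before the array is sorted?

Each adjacent swap fixes exactly one inversion, so the minimum swap count equals the number of inversions.
Count inversions — for each element, later elements that are smaller:
14: 9, 2, 3, 7 → 4
21: 9, 2, 20, 3, 18, 7, 19 → 7
9: 2, 3, 7 → 3
23: 2, 20, 3, 18, 7, 19 → 6
2: none → 0
20: 3, 18, 7, 19 → 4
3: none → 0
18: 7 → 1
7: none → 0
19: none → 0
Total inversions: 4 + 7 + 3 + 6 + 0 + 4 + 0 + 1 + 0 + 0 = 25

25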